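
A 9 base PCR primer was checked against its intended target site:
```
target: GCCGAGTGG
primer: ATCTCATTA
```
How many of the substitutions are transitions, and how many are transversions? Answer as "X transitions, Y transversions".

4 transitions, 3 transversions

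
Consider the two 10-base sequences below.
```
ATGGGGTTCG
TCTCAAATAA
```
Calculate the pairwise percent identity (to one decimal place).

10.0%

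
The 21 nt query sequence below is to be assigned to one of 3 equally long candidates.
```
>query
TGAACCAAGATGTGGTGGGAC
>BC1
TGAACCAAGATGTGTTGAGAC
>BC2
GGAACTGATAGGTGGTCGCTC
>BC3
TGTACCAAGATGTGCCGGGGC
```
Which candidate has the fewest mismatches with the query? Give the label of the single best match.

BC1

BC1 differs at 2 bases; BC2 differs at 8 bases; BC3 differs at 4 bases. The closest is BC1.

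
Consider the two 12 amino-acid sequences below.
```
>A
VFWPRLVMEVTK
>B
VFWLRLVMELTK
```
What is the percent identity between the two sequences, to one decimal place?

83.3%

Mismatches at positions 4, 10 (1-based): 2 of 12.
Identical positions: 10/12 = 83.33% → 83.3%.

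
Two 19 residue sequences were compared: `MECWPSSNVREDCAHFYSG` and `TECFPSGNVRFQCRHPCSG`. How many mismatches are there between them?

8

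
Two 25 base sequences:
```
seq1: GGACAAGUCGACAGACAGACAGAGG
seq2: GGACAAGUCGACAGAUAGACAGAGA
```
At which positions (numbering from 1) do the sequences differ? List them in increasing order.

Scanning 1-based: 16: C/U; 25: G/A.

16, 25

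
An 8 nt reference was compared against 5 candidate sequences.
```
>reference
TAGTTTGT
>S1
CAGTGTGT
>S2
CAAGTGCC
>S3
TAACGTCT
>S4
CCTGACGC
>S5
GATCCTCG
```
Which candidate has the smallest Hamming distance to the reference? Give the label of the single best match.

S1 differs at 2 positions; S2 differs at 6 positions; S3 differs at 4 positions; S4 differs at 7 positions; S5 differs at 6 positions. The closest is S1.

S1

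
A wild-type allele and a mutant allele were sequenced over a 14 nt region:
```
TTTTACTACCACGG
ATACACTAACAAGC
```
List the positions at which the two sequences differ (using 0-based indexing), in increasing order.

0, 2, 3, 8, 11, 13

Scanning 0-based: 0: T/A; 2: T/A; 3: T/C; 8: C/A; 11: C/A; 13: G/C.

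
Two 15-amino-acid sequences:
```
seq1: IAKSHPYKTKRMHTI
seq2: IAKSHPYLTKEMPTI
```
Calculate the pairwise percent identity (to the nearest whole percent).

80%

Mismatches at positions 8, 11, 13 (1-based): 3 of 15.
Identical positions: 12/15 = 80% → 80%.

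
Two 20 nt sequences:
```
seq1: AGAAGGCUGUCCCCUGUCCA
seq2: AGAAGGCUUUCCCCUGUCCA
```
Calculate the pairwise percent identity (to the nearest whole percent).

Mismatch at position 9 (1-based): 1 of 20.
Identical positions: 19/20 = 95% → 95%.

95%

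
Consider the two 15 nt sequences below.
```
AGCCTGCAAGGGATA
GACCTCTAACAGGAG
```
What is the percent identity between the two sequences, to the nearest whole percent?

40%

9 positions differ (1, 2, 6, 7, 10, 11, 13, 14, 15), so 6 of 15 match: 6/15 = 40%.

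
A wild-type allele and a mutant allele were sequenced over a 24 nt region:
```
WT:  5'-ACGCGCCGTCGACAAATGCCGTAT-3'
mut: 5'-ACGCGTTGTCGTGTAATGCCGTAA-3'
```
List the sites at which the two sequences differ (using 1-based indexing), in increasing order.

Differences at site 6 (C→T), site 7 (C→T), site 12 (A→T), site 13 (C→G), site 14 (A→T), site 24 (T→A).

6, 7, 12, 13, 14, 24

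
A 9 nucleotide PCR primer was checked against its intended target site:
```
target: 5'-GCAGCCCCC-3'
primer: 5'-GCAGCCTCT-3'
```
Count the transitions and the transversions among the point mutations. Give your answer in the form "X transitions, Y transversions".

2 transitions, 0 transversions

Mismatches (1-based):
base 7: C→T (pyrimidine→pyrimidine, transition)
base 9: C→T (pyrimidine→pyrimidine, transition)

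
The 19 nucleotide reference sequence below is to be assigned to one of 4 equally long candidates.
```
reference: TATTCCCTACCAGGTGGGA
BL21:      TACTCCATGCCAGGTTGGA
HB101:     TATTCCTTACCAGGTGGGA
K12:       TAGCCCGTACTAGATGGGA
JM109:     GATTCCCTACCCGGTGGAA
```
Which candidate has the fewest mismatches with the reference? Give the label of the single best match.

Hamming distances to reference — BL21: 4; HB101: 1; K12: 5; JM109: 3.
Smallest is HB101 with 1 mismatch.

HB101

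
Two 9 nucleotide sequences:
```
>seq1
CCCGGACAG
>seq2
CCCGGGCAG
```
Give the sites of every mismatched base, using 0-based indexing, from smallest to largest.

5

Scanning 0-based: 5: A/G.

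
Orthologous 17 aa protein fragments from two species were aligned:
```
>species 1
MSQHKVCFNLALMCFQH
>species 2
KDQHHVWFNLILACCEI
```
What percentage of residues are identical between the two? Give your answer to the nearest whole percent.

9 positions differ (1, 2, 5, 7, 11, 13, 15, 16, 17), so 8 of 17 match: 8/17 = 47.06%.

47%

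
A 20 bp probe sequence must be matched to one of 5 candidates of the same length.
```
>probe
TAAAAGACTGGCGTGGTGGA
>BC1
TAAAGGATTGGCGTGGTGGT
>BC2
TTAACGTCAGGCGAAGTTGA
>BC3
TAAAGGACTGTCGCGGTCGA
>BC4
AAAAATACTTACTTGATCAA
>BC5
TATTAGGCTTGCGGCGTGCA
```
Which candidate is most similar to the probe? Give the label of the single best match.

Hamming distances to probe — BC1: 3; BC2: 7; BC3: 4; BC4: 8; BC5: 7.
Smallest is BC1 with 3 mismatches.

BC1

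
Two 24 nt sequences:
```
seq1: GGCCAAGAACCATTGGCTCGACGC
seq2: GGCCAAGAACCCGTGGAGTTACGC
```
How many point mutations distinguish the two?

6

Mismatches (1-based): position 12: A→C; position 13: T→G; position 17: C→A; position 18: T→G; position 19: C→T; position 20: G→T.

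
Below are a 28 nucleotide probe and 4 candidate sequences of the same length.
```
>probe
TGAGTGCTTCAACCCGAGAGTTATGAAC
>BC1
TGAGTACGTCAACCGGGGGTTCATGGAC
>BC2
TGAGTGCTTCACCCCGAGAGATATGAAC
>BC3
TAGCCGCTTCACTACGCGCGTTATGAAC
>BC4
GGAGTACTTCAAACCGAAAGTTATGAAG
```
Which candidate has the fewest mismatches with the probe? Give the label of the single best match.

BC2

Hamming distances to probe — BC1: 8; BC2: 2; BC3: 9; BC4: 5.
Smallest is BC2 with 2 mismatches.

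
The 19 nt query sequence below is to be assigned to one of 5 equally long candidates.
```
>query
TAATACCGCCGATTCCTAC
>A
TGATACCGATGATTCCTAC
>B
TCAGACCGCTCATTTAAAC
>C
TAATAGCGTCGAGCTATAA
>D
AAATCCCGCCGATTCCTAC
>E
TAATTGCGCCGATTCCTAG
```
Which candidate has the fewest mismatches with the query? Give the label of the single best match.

A differs at 3 sites; B differs at 7 sites; C differs at 7 sites; D differs at 2 sites; E differs at 3 sites. The closest is D.

D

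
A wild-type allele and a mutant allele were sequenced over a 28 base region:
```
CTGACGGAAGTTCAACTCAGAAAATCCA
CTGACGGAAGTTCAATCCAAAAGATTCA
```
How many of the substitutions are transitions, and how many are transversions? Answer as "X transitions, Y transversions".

5 transitions, 0 transversions

Mismatches (1-based):
position 16: C→T (pyrimidine→pyrimidine, transition)
position 17: T→C (pyrimidine→pyrimidine, transition)
position 20: G→A (purine→purine, transition)
position 23: A→G (purine→purine, transition)
position 26: C→T (pyrimidine→pyrimidine, transition)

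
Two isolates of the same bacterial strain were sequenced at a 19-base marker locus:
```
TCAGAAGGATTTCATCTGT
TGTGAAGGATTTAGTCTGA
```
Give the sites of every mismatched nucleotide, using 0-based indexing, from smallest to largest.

Differences at site 1 (C→G), site 2 (A→T), site 12 (C→A), site 13 (A→G), site 18 (T→A).

1, 2, 12, 13, 18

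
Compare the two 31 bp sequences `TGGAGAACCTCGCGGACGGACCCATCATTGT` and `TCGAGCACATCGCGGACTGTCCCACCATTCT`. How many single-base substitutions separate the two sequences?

7

Mismatches (1-based): position 2: G→C; position 6: A→C; position 9: C→A; position 18: G→T; position 20: A→T; position 25: T→C; position 30: G→C.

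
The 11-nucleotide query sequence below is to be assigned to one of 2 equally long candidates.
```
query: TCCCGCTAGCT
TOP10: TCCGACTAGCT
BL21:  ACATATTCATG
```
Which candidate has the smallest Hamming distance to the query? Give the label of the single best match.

TOP10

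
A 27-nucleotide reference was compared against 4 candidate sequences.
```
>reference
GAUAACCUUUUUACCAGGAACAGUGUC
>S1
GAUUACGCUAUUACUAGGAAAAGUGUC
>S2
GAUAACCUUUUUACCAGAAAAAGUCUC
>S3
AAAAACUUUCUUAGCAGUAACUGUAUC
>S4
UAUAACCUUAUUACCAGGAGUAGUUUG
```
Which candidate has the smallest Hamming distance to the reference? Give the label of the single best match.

S2

Hamming distances to reference — S1: 6; S2: 3; S3: 8; S4: 6.
Smallest is S2 with 3 mismatches.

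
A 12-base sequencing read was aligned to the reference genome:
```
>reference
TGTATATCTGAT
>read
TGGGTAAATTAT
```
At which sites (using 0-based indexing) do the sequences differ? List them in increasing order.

Differences at site 2 (T→G), site 3 (A→G), site 6 (T→A), site 7 (C→A), site 9 (G→T).

2, 3, 6, 7, 9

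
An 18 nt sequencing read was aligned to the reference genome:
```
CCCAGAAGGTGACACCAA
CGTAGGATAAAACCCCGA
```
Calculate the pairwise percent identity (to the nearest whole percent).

50%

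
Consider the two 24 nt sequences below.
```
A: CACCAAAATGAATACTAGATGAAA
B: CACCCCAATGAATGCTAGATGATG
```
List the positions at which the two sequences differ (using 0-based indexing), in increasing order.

Scanning 0-based: 4: A/C; 5: A/C; 13: A/G; 22: A/T; 23: A/G.

4, 5, 13, 22, 23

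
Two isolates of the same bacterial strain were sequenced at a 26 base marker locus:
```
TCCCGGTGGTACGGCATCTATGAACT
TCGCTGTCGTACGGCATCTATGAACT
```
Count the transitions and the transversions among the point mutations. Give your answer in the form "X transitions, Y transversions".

0 transitions, 3 transversions

Transitions (purine↔purine or pyrimidine↔pyrimidine): none.
Transversions (purine↔pyrimidine): 3 C→G, 5 G→T, 8 G→C.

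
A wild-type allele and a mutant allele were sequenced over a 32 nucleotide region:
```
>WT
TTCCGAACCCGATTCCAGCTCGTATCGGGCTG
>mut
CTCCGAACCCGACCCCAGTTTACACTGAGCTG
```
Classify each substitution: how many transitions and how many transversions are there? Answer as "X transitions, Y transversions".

10 transitions, 0 transversions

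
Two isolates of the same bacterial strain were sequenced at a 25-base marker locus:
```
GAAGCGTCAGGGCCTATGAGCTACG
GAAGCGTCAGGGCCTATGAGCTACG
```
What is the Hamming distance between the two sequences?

0

No positions differ; the sequences are identical.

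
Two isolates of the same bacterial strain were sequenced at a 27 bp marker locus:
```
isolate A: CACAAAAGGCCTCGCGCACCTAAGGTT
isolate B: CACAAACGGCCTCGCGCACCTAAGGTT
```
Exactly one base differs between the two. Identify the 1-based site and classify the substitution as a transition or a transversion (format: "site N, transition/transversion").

The sequences differ only at site 7: A→C (purine→pyrimidine), a transversion.

site 7, transversion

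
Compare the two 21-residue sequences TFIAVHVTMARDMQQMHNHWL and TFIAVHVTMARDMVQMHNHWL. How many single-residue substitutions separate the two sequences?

1

Comparing position by position, 1 residue differs: 14 (Q/V).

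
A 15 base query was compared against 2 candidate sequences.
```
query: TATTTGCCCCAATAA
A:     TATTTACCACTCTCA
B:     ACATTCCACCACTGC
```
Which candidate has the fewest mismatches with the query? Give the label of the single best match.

A differs at 5 sites; B differs at 8 sites. The closest is A.

A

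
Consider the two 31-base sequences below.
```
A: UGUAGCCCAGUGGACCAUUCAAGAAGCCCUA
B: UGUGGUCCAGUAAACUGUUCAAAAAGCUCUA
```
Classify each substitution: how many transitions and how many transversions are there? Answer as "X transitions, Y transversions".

8 transitions, 0 transversions

Transitions (purine↔purine or pyrimidine↔pyrimidine): 4 A→G, 6 C→U, 12 G→A, 13 G→A, 16 C→U, 17 A→G, 23 G→A, 28 C→U.
Transversions (purine↔pyrimidine): none.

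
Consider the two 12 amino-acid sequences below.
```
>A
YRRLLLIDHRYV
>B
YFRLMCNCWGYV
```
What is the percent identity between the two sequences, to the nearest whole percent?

Mismatches at positions 2, 5, 6, 7, 8, 9, 10 (1-based): 7 of 12.
Identical positions: 5/12 = 41.67% → 42%.

42%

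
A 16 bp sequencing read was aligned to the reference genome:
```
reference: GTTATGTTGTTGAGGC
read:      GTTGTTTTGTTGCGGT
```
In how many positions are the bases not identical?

Comparing position by position, 4 positions differ: 4 (A/G), 6 (G/T), 13 (A/C), 16 (C/T).

4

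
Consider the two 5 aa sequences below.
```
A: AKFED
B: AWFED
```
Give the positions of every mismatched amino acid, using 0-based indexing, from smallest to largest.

Differences at position 1 (K→W).

1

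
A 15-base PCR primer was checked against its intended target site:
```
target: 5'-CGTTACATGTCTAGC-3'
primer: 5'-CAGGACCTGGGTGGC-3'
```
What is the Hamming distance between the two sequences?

7

Mismatches (1-based): base 2: G→A; base 3: T→G; base 4: T→G; base 7: A→C; base 10: T→G; base 11: C→G; base 13: A→G.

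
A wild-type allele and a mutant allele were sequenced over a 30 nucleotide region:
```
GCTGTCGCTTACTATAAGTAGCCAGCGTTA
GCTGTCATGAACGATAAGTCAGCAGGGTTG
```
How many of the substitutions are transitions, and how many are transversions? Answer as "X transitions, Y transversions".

4 transitions, 6 transversions

Transitions (purine↔purine or pyrimidine↔pyrimidine): 7 G→A, 8 C→T, 21 G→A, 30 A→G.
Transversions (purine↔pyrimidine): 9 T→G, 10 T→A, 13 T→G, 20 A→C, 22 C→G, 26 C→G.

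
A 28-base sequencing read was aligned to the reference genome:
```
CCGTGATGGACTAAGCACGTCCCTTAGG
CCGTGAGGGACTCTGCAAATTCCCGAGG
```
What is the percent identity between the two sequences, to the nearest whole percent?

Mismatches at positions 7, 13, 14, 18, 19, 21, 24, 25 (1-based): 8 of 28.
Identical positions: 20/28 = 71.43% → 71%.

71%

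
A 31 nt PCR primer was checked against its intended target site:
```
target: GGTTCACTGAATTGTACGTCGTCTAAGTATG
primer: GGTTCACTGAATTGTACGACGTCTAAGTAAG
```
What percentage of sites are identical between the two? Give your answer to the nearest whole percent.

Mismatches at positions 19, 30 (1-based): 2 of 31.
Identical positions: 29/31 = 93.55% → 94%.

94%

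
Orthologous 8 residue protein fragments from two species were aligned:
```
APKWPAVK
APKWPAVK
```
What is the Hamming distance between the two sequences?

0

No positions differ; the sequences are identical.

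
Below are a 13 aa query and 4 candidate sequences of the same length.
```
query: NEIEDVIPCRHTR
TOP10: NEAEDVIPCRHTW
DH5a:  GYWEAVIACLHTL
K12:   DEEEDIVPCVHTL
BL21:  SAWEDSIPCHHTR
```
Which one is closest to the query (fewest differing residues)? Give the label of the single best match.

TOP10

Hamming distances to query — TOP10: 2; DH5a: 7; K12: 6; BL21: 5.
Smallest is TOP10 with 2 mismatches.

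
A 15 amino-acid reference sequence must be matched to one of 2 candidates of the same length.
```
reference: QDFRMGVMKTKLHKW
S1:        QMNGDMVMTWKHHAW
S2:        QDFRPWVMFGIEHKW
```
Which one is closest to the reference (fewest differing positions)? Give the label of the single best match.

Hamming distances to reference — S1: 9; S2: 6.
Smallest is S2 with 6 mismatches.

S2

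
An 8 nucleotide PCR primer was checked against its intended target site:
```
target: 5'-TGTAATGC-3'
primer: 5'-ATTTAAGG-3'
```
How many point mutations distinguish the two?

5

Mismatches (1-based): position 1: T→A; position 2: G→T; position 4: A→T; position 6: T→A; position 8: C→G.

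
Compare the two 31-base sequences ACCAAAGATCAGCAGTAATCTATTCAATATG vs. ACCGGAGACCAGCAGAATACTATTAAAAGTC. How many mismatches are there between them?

10

The sequences differ at sites 4, 5, 9, 16, 18, 19, 25, 28, 29, 31 (1-based) — 10 in total.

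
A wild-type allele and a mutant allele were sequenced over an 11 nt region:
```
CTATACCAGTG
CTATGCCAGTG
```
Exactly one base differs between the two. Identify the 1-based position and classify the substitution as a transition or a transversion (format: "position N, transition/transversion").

Position 5 changes A→G. A is a purine and G is a purine, so this is a transition.

position 5, transition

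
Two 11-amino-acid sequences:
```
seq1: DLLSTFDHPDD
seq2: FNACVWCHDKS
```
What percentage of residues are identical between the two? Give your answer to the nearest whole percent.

Mismatches at positions 1, 2, 3, 4, 5, 6, 7, 9, 10, 11 (1-based): 10 of 11.
Identical positions: 1/11 = 9.091% → 9%.

9%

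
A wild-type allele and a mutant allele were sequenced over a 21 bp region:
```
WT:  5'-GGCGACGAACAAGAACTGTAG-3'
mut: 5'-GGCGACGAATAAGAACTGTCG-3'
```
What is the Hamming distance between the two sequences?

The sequences differ at bases 10, 20 (1-based) — 2 in total.

2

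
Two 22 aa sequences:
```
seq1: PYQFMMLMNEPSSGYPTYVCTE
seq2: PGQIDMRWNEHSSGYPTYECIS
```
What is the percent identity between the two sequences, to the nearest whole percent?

Mismatches at positions 2, 4, 5, 7, 8, 11, 19, 21, 22 (1-based): 9 of 22.
Identical positions: 13/22 = 59.09% → 59%.

59%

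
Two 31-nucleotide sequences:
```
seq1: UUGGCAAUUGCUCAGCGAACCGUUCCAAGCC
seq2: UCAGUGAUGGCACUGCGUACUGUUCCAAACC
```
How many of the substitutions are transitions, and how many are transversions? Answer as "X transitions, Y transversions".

Transitions (purine↔purine or pyrimidine↔pyrimidine): 2 U→C, 3 G→A, 5 C→U, 6 A→G, 21 C→U, 29 G→A.
Transversions (purine↔pyrimidine): 9 U→G, 12 U→A, 14 A→U, 18 A→U.

6 transitions, 4 transversions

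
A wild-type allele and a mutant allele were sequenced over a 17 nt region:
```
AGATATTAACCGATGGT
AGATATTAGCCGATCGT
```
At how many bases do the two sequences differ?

Comparing position by position, 2 bases differ: 9 (A/G), 15 (G/C).

2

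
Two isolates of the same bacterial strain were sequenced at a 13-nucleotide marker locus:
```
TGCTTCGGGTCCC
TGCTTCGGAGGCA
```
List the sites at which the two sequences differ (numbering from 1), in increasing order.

Differences at site 9 (G→A), site 10 (T→G), site 11 (C→G), site 13 (C→A).

9, 10, 11, 13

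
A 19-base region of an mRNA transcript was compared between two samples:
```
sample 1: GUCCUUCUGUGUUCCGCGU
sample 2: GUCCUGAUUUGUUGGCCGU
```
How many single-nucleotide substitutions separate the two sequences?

6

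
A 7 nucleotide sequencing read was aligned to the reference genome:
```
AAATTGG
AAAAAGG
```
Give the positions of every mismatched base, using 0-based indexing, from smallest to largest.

3, 4

Scanning 0-based: 3: T/A; 4: T/A.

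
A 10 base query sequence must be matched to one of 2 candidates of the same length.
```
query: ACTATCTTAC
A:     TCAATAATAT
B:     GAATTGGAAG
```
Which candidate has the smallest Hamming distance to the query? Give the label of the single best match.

A differs at 5 sites; B differs at 8 sites. The closest is A.

A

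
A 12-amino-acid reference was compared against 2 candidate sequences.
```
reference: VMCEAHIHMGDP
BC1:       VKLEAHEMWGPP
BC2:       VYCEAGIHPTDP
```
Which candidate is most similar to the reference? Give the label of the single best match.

BC1 differs at 6 positions; BC2 differs at 4 positions. The closest is BC2.

BC2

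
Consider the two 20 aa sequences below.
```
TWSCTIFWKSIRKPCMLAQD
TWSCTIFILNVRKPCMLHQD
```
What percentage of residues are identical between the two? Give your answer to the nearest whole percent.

75%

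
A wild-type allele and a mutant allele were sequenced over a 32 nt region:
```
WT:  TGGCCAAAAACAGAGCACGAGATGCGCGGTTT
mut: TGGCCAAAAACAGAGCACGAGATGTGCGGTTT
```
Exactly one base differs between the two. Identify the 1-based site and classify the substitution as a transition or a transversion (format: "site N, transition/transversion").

Site 25 changes C→T. C is a pyrimidine and T is a pyrimidine, so this is a transition.

site 25, transition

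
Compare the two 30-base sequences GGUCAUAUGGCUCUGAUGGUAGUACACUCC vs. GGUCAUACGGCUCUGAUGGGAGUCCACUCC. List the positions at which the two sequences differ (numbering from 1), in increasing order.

Differences at position 8 (U→C), position 20 (U→G), position 24 (A→C).

8, 20, 24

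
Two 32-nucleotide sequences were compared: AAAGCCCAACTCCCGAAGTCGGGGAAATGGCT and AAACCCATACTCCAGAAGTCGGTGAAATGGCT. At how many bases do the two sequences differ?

5

Mismatches (1-based): base 4: G→C; base 7: C→A; base 8: A→T; base 14: C→A; base 23: G→T.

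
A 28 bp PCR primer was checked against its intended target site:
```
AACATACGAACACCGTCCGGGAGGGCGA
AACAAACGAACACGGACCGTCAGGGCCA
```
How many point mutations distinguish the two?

6

Comparing position by position, 6 bases differ: 5 (T/A), 14 (C/G), 16 (T/A), 20 (G/T), 21 (G/C), 27 (G/C).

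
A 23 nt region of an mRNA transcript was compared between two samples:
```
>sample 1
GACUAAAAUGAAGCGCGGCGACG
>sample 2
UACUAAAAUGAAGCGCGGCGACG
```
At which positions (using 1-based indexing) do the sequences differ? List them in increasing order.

Differences at position 1 (G→U).

1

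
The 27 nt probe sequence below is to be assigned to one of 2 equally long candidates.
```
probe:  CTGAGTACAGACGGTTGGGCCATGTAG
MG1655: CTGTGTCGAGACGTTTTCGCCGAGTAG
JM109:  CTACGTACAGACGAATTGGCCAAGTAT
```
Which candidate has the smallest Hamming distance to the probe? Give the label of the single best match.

Hamming distances to probe — MG1655: 8; JM109: 7.
Smallest is JM109 with 7 mismatches.

JM109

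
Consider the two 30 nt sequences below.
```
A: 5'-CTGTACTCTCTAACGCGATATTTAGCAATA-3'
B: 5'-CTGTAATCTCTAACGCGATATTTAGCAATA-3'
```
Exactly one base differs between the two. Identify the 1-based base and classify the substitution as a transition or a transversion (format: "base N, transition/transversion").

The sequences differ only at base 6: C→A (pyrimidine→purine), a transversion.

base 6, transversion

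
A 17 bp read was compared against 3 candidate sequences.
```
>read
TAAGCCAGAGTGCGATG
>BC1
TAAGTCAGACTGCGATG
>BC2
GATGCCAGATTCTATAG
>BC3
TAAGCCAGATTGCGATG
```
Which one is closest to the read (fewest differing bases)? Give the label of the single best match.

BC3

Hamming distances to read — BC1: 2; BC2: 8; BC3: 1.
Smallest is BC3 with 1 mismatch.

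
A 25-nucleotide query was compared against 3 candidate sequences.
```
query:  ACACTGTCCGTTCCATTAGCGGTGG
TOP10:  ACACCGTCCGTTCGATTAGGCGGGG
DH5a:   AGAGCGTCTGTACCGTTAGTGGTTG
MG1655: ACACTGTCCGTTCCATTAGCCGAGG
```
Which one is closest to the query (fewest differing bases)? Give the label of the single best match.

MG1655

TOP10 differs at 5 bases; DH5a differs at 8 bases; MG1655 differs at 2 bases. The closest is MG1655.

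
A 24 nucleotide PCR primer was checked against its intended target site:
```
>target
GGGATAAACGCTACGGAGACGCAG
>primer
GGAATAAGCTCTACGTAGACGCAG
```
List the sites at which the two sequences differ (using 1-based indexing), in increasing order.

Scanning 1-based: 3: G/A; 8: A/G; 10: G/T; 16: G/T.

3, 8, 10, 16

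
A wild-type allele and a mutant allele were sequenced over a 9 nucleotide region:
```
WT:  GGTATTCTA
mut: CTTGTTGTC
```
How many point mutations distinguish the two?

5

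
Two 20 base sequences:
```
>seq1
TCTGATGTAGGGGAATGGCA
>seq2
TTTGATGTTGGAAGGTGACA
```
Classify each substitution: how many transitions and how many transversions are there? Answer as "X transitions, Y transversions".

Mismatches (1-based):
base 2: C→T (pyrimidine→pyrimidine, transition)
base 9: A→T (purine→pyrimidine, transversion)
base 12: G→A (purine→purine, transition)
base 13: G→A (purine→purine, transition)
base 14: A→G (purine→purine, transition)
base 15: A→G (purine→purine, transition)
base 18: G→A (purine→purine, transition)

6 transitions, 1 transversion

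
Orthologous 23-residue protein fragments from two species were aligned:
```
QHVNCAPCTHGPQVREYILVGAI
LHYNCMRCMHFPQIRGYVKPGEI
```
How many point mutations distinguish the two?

Comparing position by position, 12 residues differ: 1 (Q/L), 3 (V/Y), 6 (A/M), 7 (P/R), 9 (T/M), 11 (G/F), 14 (V/I), 16 (E/G), 18 (I/V), 19 (L/K), 20 (V/P), 22 (A/E).

12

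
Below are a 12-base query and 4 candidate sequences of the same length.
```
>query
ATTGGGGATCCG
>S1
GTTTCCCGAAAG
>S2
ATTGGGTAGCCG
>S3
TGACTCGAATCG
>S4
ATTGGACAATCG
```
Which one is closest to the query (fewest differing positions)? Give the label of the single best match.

S2

S1 differs at 9 positions; S2 differs at 2 positions; S3 differs at 8 positions; S4 differs at 4 positions. The closest is S2.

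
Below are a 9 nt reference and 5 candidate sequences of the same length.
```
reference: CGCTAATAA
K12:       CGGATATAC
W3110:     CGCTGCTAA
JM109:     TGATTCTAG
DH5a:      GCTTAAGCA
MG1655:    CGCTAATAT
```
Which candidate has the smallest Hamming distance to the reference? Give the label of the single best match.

MG1655

Hamming distances to reference — K12: 4; W3110: 2; JM109: 5; DH5a: 5; MG1655: 1.
Smallest is MG1655 with 1 mismatch.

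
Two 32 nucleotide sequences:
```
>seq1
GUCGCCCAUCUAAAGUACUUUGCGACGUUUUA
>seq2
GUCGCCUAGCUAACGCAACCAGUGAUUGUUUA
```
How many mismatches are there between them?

12

Comparing position by position, 12 sites differ: 7 (C/U), 9 (U/G), 14 (A/C), 16 (U/C), 18 (C/A), 19 (U/C), 20 (U/C), 21 (U/A), 23 (C/U), 26 (C/U), 27 (G/U), 28 (U/G).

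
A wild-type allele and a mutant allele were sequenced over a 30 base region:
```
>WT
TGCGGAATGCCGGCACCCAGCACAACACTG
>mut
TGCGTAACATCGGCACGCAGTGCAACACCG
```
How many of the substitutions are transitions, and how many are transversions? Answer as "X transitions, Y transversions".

6 transitions, 2 transversions

Transitions (purine↔purine or pyrimidine↔pyrimidine): 8 T→C, 9 G→A, 10 C→T, 21 C→T, 22 A→G, 29 T→C.
Transversions (purine↔pyrimidine): 5 G→T, 17 C→G.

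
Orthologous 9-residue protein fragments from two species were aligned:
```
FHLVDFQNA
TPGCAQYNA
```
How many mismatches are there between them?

7

The sequences differ at residues 1, 2, 3, 4, 5, 6, 7 (1-based) — 7 in total.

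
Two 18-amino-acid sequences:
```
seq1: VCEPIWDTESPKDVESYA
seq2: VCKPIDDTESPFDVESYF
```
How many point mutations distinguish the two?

4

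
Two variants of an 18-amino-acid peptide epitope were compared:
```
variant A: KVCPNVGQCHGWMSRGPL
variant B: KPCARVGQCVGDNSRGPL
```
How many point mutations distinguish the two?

Mismatches (1-based): residue 2: V→P; residue 4: P→A; residue 5: N→R; residue 10: H→V; residue 12: W→D; residue 13: M→N.

6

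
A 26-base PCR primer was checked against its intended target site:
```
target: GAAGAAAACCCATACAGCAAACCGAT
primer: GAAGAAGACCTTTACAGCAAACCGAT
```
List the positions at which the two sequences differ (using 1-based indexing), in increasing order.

7, 11, 12

Differences at position 7 (A→G), position 11 (C→T), position 12 (A→T).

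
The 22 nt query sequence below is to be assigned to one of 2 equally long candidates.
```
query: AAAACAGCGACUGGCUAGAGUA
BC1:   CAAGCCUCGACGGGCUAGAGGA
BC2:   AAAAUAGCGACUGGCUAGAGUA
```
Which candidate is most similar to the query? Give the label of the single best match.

BC2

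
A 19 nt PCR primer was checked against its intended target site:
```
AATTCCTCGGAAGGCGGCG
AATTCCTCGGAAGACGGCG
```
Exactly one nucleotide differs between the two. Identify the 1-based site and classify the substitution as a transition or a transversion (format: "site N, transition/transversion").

site 14, transition

Site 14 changes G→A. G is a purine and A is a purine, so this is a transition.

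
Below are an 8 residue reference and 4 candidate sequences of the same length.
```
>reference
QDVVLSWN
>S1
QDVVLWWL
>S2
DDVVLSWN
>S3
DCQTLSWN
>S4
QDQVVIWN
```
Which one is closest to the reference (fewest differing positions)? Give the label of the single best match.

S2

S1 differs at 2 positions; S2 differs at 1 position; S3 differs at 4 positions; S4 differs at 3 positions. The closest is S2.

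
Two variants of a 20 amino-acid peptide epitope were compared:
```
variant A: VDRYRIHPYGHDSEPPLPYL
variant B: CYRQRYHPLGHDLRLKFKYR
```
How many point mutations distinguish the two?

12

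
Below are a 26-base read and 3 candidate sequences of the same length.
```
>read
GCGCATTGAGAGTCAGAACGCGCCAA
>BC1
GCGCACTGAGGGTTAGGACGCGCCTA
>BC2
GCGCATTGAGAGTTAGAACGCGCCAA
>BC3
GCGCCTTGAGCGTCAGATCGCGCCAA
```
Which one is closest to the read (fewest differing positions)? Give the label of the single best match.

Hamming distances to read — BC1: 5; BC2: 1; BC3: 3.
Smallest is BC2 with 1 mismatch.

BC2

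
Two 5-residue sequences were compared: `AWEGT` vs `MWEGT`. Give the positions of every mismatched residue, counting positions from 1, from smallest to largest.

1

Scanning 1-based: 1: A/M.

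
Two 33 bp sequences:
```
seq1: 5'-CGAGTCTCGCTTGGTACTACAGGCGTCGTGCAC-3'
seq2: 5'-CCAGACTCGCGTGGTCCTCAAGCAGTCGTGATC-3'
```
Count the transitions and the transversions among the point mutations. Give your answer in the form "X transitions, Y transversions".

0 transitions, 10 transversions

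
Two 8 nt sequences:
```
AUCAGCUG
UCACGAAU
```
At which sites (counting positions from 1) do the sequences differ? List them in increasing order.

1, 2, 3, 4, 6, 7, 8

Scanning 1-based: 1: A/U; 2: U/C; 3: C/A; 4: A/C; 6: C/A; 7: U/A; 8: G/U.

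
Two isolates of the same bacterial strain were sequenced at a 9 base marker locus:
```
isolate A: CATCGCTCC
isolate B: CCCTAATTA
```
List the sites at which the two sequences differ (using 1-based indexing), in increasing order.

Scanning 1-based: 2: A/C; 3: T/C; 4: C/T; 5: G/A; 6: C/A; 8: C/T; 9: C/A.

2, 3, 4, 5, 6, 8, 9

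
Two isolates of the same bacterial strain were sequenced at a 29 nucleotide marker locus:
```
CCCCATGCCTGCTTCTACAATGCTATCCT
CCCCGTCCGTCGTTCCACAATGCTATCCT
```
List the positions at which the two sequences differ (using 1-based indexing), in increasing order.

Scanning 1-based: 5: A/G; 7: G/C; 9: C/G; 11: G/C; 12: C/G; 16: T/C.

5, 7, 9, 11, 12, 16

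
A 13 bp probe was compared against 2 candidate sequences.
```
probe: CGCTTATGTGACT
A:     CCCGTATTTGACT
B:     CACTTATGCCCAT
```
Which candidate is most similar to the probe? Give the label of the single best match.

Hamming distances to probe — A: 3; B: 5.
Smallest is A with 3 mismatches.

A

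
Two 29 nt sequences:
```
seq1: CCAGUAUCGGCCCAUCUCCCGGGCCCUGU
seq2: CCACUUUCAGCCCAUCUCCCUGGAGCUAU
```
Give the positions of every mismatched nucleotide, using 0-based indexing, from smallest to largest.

Differences at position 3 (G→C), position 5 (A→U), position 8 (G→A), position 20 (G→U), position 23 (C→A), position 24 (C→G), position 27 (G→A).

3, 5, 8, 20, 23, 24, 27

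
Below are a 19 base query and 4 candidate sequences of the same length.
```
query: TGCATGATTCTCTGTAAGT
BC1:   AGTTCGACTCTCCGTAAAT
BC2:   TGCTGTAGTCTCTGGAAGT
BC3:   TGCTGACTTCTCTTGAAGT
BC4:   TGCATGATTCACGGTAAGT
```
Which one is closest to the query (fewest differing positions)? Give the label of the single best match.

BC4

Hamming distances to query — BC1: 7; BC2: 5; BC3: 6; BC4: 2.
Smallest is BC4 with 2 mismatches.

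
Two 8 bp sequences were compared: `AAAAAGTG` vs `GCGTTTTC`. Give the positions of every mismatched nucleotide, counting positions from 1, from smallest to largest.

1, 2, 3, 4, 5, 6, 8

Scanning 1-based: 1: A/G; 2: A/C; 3: A/G; 4: A/T; 5: A/T; 6: G/T; 8: G/C.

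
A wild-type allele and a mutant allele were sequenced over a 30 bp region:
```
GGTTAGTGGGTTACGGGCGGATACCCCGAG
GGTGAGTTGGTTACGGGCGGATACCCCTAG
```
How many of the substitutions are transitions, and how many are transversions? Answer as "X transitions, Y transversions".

0 transitions, 3 transversions

Transitions (purine↔purine or pyrimidine↔pyrimidine): none.
Transversions (purine↔pyrimidine): 4 T→G, 8 G→T, 28 G→T.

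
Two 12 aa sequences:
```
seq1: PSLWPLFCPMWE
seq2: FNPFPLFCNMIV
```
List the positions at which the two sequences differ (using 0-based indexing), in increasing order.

0, 1, 2, 3, 8, 10, 11

Scanning 0-based: 0: P/F; 1: S/N; 2: L/P; 3: W/F; 8: P/N; 10: W/I; 11: E/V.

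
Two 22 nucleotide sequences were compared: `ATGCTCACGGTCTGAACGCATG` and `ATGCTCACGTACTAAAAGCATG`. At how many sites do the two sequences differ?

The sequences differ at sites 10, 11, 14, 17 (1-based) — 4 in total.

4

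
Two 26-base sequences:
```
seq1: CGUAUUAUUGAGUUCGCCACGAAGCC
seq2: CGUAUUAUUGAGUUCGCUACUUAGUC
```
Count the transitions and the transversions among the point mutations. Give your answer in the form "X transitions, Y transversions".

Mismatches (1-based):
position 18: C→U (pyrimidine→pyrimidine, transition)
position 21: G→U (purine→pyrimidine, transversion)
position 22: A→U (purine→pyrimidine, transversion)
position 25: C→U (pyrimidine→pyrimidine, transition)

2 transitions, 2 transversions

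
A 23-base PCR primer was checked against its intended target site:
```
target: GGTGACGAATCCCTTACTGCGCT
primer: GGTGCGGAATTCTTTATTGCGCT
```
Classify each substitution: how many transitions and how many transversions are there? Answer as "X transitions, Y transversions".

Mismatches (1-based):
site 5: A→C (purine→pyrimidine, transversion)
site 6: C→G (pyrimidine→purine, transversion)
site 11: C→T (pyrimidine→pyrimidine, transition)
site 13: C→T (pyrimidine→pyrimidine, transition)
site 17: C→T (pyrimidine→pyrimidine, transition)

3 transitions, 2 transversions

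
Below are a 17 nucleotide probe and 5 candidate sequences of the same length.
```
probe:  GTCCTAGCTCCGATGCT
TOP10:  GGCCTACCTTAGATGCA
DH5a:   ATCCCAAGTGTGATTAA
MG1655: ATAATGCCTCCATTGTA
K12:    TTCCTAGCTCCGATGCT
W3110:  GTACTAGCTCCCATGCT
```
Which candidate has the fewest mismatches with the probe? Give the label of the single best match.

TOP10 differs at 5 positions; DH5a differs at 9 positions; MG1655 differs at 9 positions; K12 differs at 1 position; W3110 differs at 2 positions. The closest is K12.

K12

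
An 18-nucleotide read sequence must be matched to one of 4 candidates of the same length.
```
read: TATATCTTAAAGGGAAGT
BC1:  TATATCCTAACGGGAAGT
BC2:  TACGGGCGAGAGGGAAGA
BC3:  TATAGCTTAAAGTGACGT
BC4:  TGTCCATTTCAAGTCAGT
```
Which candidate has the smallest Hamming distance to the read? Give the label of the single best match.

BC1

Hamming distances to read — BC1: 2; BC2: 8; BC3: 3; BC4: 9.
Smallest is BC1 with 2 mismatches.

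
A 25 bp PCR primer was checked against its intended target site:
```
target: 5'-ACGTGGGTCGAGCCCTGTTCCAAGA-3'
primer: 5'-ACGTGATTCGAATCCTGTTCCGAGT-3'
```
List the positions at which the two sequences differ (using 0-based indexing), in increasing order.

Differences at position 5 (G→A), position 6 (G→T), position 11 (G→A), position 12 (C→T), position 21 (A→G), position 24 (A→T).

5, 6, 11, 12, 21, 24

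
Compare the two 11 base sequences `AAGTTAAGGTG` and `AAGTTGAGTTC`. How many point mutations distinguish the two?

The sequences differ at sites 6, 9, 11 (1-based) — 3 in total.

3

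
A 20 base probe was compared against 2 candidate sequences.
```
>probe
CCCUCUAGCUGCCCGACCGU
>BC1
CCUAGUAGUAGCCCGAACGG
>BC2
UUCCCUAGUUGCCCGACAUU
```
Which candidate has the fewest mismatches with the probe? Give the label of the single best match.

BC1 differs at 7 positions; BC2 differs at 6 positions. The closest is BC2.

BC2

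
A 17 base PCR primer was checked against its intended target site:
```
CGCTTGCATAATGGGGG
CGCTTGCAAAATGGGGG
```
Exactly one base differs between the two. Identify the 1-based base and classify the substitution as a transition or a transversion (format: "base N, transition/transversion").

base 9, transversion

Base 9 changes T→A. T is a pyrimidine and A is a purine, so this is a transversion.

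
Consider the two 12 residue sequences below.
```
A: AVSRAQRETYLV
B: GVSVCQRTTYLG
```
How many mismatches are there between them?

Comparing position by position, 5 positions differ: 1 (A/G), 4 (R/V), 5 (A/C), 8 (E/T), 12 (V/G).

5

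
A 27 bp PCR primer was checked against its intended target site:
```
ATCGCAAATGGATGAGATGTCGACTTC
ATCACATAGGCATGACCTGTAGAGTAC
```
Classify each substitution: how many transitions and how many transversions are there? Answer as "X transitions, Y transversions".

1 transition, 8 transversions

Transitions (purine↔purine or pyrimidine↔pyrimidine): 4 G→A.
Transversions (purine↔pyrimidine): 7 A→T, 9 T→G, 11 G→C, 16 G→C, 17 A→C, 21 C→A, 24 C→G, 26 T→A.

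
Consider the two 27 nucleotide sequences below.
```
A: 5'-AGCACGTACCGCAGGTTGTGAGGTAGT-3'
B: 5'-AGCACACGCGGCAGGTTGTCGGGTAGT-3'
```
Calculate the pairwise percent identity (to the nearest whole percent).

6 positions differ (6, 7, 8, 10, 20, 21), so 21 of 27 match: 21/27 = 77.78%.

78%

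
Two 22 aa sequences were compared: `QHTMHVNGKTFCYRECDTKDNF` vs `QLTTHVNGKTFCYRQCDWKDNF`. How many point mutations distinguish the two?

The sequences differ at residues 2, 4, 15, 18 (1-based) — 4 in total.

4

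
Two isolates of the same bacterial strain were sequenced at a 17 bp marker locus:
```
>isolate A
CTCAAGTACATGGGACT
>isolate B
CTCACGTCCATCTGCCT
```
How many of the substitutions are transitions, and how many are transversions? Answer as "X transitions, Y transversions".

Mismatches (1-based):
position 5: A→C (purine→pyrimidine, transversion)
position 8: A→C (purine→pyrimidine, transversion)
position 12: G→C (purine→pyrimidine, transversion)
position 13: G→T (purine→pyrimidine, transversion)
position 15: A→C (purine→pyrimidine, transversion)

0 transitions, 5 transversions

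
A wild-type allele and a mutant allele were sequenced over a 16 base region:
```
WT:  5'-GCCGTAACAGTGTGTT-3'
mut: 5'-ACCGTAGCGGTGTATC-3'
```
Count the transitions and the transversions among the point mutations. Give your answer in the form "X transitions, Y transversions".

5 transitions, 0 transversions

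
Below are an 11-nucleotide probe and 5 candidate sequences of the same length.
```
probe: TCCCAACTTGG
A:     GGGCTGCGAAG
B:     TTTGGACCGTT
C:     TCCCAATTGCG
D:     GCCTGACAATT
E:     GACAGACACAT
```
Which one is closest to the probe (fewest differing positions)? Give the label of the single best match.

C

Hamming distances to probe — A: 8; B: 8; C: 3; D: 7; E: 8.
Smallest is C with 3 mismatches.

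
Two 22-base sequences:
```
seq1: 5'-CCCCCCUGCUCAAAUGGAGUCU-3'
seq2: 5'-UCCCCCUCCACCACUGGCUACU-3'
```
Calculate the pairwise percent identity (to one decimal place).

Mismatches at positions 1, 8, 10, 12, 14, 18, 19, 20 (1-based): 8 of 22.
Identical positions: 14/22 = 63.64% → 63.6%.

63.6%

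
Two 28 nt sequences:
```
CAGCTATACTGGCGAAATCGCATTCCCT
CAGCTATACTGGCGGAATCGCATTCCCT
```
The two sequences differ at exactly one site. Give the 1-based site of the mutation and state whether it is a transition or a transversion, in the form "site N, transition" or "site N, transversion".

Site 15 changes A→G. A is a purine and G is a purine, so this is a transition.

site 15, transition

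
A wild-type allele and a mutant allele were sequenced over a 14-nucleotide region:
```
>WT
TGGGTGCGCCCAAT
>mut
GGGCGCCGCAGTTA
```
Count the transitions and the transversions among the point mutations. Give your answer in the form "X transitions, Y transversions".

0 transitions, 9 transversions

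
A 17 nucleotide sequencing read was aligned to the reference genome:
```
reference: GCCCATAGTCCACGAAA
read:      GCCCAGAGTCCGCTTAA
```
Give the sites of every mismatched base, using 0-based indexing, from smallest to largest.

5, 11, 13, 14

Differences at site 5 (T→G), site 11 (A→G), site 13 (G→T), site 14 (A→T).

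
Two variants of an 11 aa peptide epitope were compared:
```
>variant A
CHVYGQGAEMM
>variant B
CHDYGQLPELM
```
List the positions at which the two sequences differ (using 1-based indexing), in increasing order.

Differences at position 3 (V→D), position 7 (G→L), position 8 (A→P), position 10 (M→L).

3, 7, 8, 10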